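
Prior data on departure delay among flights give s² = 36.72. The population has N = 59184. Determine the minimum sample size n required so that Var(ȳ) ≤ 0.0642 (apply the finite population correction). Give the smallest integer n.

567

Without fpc, n₀ = s²/D = 36.72/0.0642 = 571.9626.
With fpc, (1 − n/N)·s²/n ≤ D requires n ≥ n₀/(1 + n₀/N) = 571.9626/(1 + 571.9626/59184) = 566.4880.
Rounding up, n = 567.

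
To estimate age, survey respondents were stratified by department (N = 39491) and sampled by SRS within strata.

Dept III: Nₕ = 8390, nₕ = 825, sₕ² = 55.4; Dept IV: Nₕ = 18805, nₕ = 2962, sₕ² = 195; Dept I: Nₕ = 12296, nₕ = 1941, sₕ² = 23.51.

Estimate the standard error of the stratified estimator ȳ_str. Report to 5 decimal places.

Var(ȳ_str) = Σₕ Wₕ²(1 − fₕ)sₕ²/nₕ with Wₕ = Nₕ/N, N = 39491.
Dept III: Wₕ = 0.21245347; term = 0.21245347²·(1 − 0.09833135)·55.4/825 = 0.0027329422.
Dept IV: Wₕ = 0.47618445; term = 0.47618445²·(1 − 0.15751130)·195/2962 = 0.012576623.
Dept I: Wₕ = 0.31136208; term = 0.31136208²·(1 − 0.15785621)·23.51/1941 = 9.8888272 × 10^-4.
Sum = 0.016298448.
SE = √(0.016298448) = 0.12767.

0.12767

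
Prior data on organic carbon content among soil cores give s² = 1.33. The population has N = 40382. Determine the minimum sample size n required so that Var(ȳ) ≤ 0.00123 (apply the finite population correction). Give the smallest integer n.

Without fpc, n₀ = s²/D = 1.33/0.00123 = 1081.3008.
With fpc, (1 − n/N)·s²/n ≤ D requires n ≥ n₀/(1 + n₀/N) = 1081.3008/(1 + 1081.3008/40382) = 1053.1021.
Rounding up, n = 1054.

1054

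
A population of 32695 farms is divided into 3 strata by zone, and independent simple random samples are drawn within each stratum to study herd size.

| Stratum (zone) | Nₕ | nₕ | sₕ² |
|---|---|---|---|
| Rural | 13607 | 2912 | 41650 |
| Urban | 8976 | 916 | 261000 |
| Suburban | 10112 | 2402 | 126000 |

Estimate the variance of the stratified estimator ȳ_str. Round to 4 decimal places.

25.0571

Var(ȳ_str) = Σₕ Wₕ²(1 − fₕ)sₕ²/nₕ with Wₕ = Nₕ/N, N = 32695.
Rural: Wₕ = 0.41617984; term = 0.41617984²·(1 − 0.21400750)·41650/2912 = 1.9471711.
Urban: Wₕ = 0.27453739; term = 0.27453739²·(1 − 0.10204991)·261000/916 = 19.284138.
Suburban: Wₕ = 0.30928276; term = 0.30928276²·(1 − 0.23753956)·126000/2402 = 3.8258355.
Sum = 25.057145.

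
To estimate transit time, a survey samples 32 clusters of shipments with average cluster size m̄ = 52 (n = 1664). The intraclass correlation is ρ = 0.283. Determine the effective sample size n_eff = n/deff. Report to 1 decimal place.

107.8

deff = 1 + (52 − 1)·0.283 = 1 + 14.433 = 15.433.
n_eff = 1664 / 15.433 = 107.8.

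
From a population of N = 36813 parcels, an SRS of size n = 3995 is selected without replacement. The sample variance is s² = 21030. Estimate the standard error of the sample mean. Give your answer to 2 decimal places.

Under SRS without replacement, Var(ȳ) = (1 − f)·s²/n with f = n/N = 3995/36813 = 0.10852145.
Var(ȳ) = (1 − 0.10852145)·21030/3995 = 0.89147855·5.2640801 = 4.6928145.
SE(ȳ) = √(4.6928145) = 2.17.

2.17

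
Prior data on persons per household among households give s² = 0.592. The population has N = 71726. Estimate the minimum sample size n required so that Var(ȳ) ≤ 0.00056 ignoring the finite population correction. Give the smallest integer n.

1058

Without fpc, n₀ = s²/D = 0.592/0.00056 = 1057.1429.
Rounding up, n = 1058.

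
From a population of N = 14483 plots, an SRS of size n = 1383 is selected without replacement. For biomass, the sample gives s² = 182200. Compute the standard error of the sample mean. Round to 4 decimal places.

10.9161

Under SRS without replacement, Var(ȳ) = (1 − f)·s²/n with f = n/N = 1383/14483 = 0.09549127.
Var(ȳ) = (1 − 0.09549127)·182200/1383 = 0.90450873·131.74259 = 119.16232.
SE(ȳ) = √(119.16232) = 10.9161.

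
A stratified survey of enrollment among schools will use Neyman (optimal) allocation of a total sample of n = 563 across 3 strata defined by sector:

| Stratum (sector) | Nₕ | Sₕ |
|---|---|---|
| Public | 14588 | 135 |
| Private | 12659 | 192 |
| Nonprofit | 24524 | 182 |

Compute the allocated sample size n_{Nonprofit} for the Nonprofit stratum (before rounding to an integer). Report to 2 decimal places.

283.52

Neyman allocation: nₕ = n·NₕSₕ / Σⱼ NⱼSⱼ.
Σ NⱼSⱼ = 14588·135 + 12659·192 + 24524·182 = 8.863276 × 10^6.
n_{Nonprofit} = 563·24524·182 / (8.863276 × 10^6) = 283.52.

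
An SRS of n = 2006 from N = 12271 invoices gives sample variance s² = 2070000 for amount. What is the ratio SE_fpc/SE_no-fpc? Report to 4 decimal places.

f = n/N = 2006/12271 = 0.16347486.
SE_no-fpc = √(s²/n) = 32.123267; SE_fpc = √((1−f)s²/n) = 29.380502.
Ratio = √(1−f) = 0.91461748.

0.9146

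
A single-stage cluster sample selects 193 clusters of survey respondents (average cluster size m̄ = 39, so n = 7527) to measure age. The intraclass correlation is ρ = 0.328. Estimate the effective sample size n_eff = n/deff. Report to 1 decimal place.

559.0

deff = 1 + (39 − 1)·0.328 = 1 + 12.464 = 13.464.
n_eff = 7527 / 13.464 = 559.0.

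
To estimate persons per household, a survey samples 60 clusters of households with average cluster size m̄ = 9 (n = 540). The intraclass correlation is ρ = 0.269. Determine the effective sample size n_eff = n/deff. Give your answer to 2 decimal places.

171.32

deff = 1 + (9 − 1)·0.269 = 1 + 2.152 = 3.152.
n_eff = 540 / 3.152 = 171.32.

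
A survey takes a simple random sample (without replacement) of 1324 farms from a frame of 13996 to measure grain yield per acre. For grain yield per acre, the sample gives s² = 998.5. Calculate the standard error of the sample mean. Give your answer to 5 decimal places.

0.82632

Under SRS without replacement, Var(ȳ) = (1 − f)·s²/n with f = n/N = 1324/13996 = 0.09459846.
Var(ȳ) = (1 − 0.09459846)·998.5/1324 = 0.90540154·0.75415408 = 0.68281227.
SE(ȳ) = √(0.68281227) = 0.82632.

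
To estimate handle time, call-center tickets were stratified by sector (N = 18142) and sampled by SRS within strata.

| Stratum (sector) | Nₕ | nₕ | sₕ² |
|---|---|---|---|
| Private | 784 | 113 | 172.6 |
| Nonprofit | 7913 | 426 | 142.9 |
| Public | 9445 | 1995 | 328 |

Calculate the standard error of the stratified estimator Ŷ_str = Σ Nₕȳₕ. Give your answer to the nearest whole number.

Var(Ŷ_str) = Σₕ Nₕ²(1 − fₕ)sₕ²/nₕ.
Private: 784²·(1 − 113/784)·172.6/113 = 803527.84.
Nonprofit: 7913²·(1 − 426/7913)·142.9/426 = 1.9873375 × 10^7.
Public: 9445²·(1 − 1995/9445)·328/1995 = 1.1568823 × 10^7.
Sum = 3.2245726 × 10^7.
SE = √(3.2245726 × 10^7) = 5679.

5679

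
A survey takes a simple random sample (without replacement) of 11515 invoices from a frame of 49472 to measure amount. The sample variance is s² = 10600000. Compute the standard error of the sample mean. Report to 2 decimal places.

26.58

Under SRS without replacement, Var(ȳ) = (1 − f)·s²/n with f = n/N = 11515/49472 = 0.23275792.
Var(ȳ) = (1 − 0.23275792)·10600000/11515 = 0.76724208·920.53843 = 706.27581.
SE(ȳ) = √(706.27581) = 26.58.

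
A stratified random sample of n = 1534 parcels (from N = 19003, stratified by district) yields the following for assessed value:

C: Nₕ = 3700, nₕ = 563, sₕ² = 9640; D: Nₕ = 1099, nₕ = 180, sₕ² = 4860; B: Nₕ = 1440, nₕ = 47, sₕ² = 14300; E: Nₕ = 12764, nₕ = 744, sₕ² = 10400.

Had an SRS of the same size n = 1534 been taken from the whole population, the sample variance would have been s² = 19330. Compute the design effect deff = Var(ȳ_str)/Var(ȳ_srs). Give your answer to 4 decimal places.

Var(ȳ_str) = Σ Wₕ²(1−fₕ)sₕ²/nₕ with Wₕ = Nₕ/19003:
  C: (3700/19003)²·(1−563/3700)·9640/563 = 0.55035199
  D: (1099/19003)²·(1−180/1099)·4860/180 = 0.075514896
  B: (1440/19003)²·(1−47/1440)·14300/47 = 1.6900807
  E: (12764/19003)²·(1−744/12764)·10400/744 = 5.938918
  → Var(ȳ_str) = 8.2548656.
Var(ȳ_srs) = (1 − 1534/19003)·19330/1534 = 11.583835.
deff = 8.2548656 / 11.583835 = 0.7126.

0.7126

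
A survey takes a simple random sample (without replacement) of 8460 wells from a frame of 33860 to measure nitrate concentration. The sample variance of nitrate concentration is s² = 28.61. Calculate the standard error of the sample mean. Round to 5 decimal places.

0.05037

Under SRS without replacement, Var(ȳ) = (1 − f)·s²/n with f = n/N = 8460/33860 = 0.24985233.
Var(ȳ) = (1 − 0.24985233)·28.61/8460 = 0.75014767·0.0033817967 = 0.0025368469.
SE(ȳ) = √(0.0025368469) = 0.05037.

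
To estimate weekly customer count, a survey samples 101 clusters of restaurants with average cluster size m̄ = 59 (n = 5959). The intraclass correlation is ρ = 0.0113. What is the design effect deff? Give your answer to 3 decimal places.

deff = 1 + (59 − 1)·0.0113 = 1 + 0.6554 = 1.6554.

1.655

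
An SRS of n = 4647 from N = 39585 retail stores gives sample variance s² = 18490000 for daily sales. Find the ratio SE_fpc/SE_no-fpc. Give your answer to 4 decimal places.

f = n/N = 4647/39585 = 0.11739295.
SE_no-fpc = √(s²/n) = 63.078611; SE_fpc = √((1−f)s²/n) = 59.260569.
Ratio = √(1−f) = 0.93947169.

0.9395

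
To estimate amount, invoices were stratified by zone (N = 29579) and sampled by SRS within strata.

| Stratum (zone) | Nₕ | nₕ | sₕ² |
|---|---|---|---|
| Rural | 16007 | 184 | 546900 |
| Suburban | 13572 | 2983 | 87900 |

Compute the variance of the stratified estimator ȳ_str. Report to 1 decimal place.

865.3

Var(ȳ_str) = Σₕ Wₕ²(1 − fₕ)sₕ²/nₕ with Wₕ = Nₕ/N, N = 29579.
Rural: Wₕ = 0.54116096; term = 0.54116096²·(1 − 0.01149497)·546900/184 = 860.44259.
Suburban: Wₕ = 0.45883904; term = 0.45883904²·(1 − 0.21979075)·87900/2983 = 4.8402461.
Sum = 865.28284.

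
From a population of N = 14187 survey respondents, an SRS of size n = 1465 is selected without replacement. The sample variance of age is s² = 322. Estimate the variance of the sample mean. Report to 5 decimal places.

Under SRS without replacement, Var(ȳ) = (1 − f)·s²/n with f = n/N = 1465/14187 = 0.10326355.
Var(ȳ) = (1 − 0.10326355)·322/1465 = 0.89673645·0.21979522 = 0.19709839.

0.19710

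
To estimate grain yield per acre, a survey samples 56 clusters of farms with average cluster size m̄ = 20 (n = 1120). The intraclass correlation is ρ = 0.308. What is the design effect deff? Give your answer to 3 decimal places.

deff = 1 + (20 − 1)·0.308 = 1 + 5.852 = 6.852.

6.852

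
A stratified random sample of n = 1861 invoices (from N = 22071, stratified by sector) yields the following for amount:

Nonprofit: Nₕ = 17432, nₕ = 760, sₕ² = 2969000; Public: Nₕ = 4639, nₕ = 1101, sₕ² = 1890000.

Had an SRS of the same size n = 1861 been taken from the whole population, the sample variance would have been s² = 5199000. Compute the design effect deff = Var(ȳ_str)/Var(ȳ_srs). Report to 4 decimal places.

0.9337

Var(ȳ_str) = Σ Wₕ²(1−fₕ)sₕ²/nₕ with Wₕ = Nₕ/22071:
  Nonprofit: (17432/22071)²·(1−760/17432)·2969000/760 = 2330.706
  Public: (4639/22071)²·(1−1101/4639)·1890000/1101 = 57.83792
  → Var(ȳ_str) = 2388.5439.
Var(ȳ_srs) = (1 − 1861/22071)·5199000/1861 = 2558.1014.
deff = 2388.5439 / 2558.1014 = 0.9337.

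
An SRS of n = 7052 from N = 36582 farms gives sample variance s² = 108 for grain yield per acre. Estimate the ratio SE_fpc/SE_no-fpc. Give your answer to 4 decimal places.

f = n/N = 7052/36582 = 0.19277240.
SE_no-fpc = √(s²/n) = 0.123753; SE_fpc = √((1−f)s²/n) = 0.11118693.
Ratio = √(1−f) = 0.89845846.

0.8985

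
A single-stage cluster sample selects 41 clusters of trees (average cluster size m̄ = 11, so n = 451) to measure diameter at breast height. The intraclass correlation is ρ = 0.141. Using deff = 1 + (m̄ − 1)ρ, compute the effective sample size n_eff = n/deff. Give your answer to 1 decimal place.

deff = 1 + (11 − 1)·0.141 = 1 + 1.41 = 2.41.
n_eff = 451 / 2.41 = 187.1.

187.1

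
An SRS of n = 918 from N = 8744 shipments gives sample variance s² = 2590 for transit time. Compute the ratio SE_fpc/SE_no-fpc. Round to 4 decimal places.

0.9461

f = n/N = 918/8744 = 0.10498628.
SE_no-fpc = √(s²/n) = 1.6796877; SE_fpc = √((1−f)s²/n) = 1.5890713.
Ratio = √(1−f) = 0.94605165.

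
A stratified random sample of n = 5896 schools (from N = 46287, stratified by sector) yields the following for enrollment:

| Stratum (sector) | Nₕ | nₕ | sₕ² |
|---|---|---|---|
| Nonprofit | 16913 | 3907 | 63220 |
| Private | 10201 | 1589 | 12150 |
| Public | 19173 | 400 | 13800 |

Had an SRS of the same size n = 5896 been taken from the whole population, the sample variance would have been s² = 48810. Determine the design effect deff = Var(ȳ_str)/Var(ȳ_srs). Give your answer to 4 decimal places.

1.0757

Var(ȳ_str) = Σ Wₕ²(1−fₕ)sₕ²/nₕ with Wₕ = Nₕ/46287:
  Nonprofit: (16913/46287)²·(1−3907/16913)·63220/3907 = 1.6613358
  Private: (10201/46287)²·(1−1589/10201)·12150/1589 = 0.31353143
  Public: (19173/46287)²·(1−400/19173)·13800/400 = 5.795952
  → Var(ȳ_str) = 7.7708192.
Var(ȳ_srs) = (1 − 5896/46287)·48810/5896 = 7.2239861.
deff = 7.7708192 / 7.2239861 = 1.0757.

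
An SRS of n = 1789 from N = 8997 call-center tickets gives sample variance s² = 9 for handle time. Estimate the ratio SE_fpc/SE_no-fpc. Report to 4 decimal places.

f = n/N = 1789/8997 = 0.19884406.
SE_no-fpc = √(s²/n) = 0.070927734; SE_fpc = √((1−f)s²/n) = 0.06348551.
Ratio = √(1−f) = 0.89507315.

0.8951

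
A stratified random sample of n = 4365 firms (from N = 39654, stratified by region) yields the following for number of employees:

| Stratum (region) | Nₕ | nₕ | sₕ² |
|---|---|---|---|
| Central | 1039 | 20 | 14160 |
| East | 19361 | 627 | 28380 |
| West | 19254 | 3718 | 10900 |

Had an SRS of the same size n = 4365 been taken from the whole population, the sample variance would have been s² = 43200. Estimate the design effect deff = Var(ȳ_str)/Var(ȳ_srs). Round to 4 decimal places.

1.3029

Var(ȳ_str) = Σ Wₕ²(1−fₕ)sₕ²/nₕ with Wₕ = Nₕ/39654:
  Central: (1039/39654)²·(1−20/1039)·14160/20 = 0.47670421
  East: (19361/39654)²·(1−627/19361)·28380/627 = 10.440689
  West: (19254/39654)²·(1−3718/19254)·10900/3718 = 0.55770339
  → Var(ȳ_str) = 11.475097.
Var(ȳ_srs) = (1 − 4365/39654)·43200/4365 = 8.8074837.
deff = 11.475097 / 8.8074837 = 1.3029.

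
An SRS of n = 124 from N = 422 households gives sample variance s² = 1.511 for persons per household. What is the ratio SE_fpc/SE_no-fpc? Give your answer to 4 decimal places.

f = n/N = 124/422 = 0.29383886.
SE_no-fpc = √(s²/n) = 0.11038788; SE_fpc = √((1−f)s²/n) = 0.092762682.
Ratio = √(1−f) = 0.84033394.

0.8403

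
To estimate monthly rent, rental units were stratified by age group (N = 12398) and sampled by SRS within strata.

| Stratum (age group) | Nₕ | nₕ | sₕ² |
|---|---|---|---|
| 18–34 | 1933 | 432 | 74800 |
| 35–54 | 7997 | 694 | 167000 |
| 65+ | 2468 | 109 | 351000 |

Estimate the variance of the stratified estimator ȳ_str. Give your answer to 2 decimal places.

Var(ȳ_str) = Σₕ Wₕ²(1 − fₕ)sₕ²/nₕ with Wₕ = Nₕ/N, N = 12398.
18–34: Wₕ = 0.15591224; term = 0.15591224²·(1 − 0.22348681)·74800/432 = 3.2683393.
35–54: Wₕ = 0.64502339; term = 0.64502339²·(1 − 0.08678254)·167000/694 = 91.428613.
65+: Wₕ = 0.19906437; term = 0.19906437²·(1 − 0.04416532)·351000/109 = 121.96928.
Sum = 216.66623.

216.67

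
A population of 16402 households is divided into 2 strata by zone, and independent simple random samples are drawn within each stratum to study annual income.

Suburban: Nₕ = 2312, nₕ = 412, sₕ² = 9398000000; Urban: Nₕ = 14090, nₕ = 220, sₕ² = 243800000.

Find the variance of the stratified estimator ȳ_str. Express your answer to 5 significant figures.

1.1775 × 10^6

Var(ȳ_str) = Σₕ Wₕ²(1 − fₕ)sₕ²/nₕ with Wₕ = Nₕ/N, N = 16402.
Suburban: Wₕ = 0.14095842; term = 0.14095842²·(1 − 0.17820069)·9398000000/412 = 372465.49.
Urban: Wₕ = 0.85904158; term = 0.85904158²·(1 − 0.01561391)·243800000/220 = 805016.64.
Sum = 1.1774821 × 10^6.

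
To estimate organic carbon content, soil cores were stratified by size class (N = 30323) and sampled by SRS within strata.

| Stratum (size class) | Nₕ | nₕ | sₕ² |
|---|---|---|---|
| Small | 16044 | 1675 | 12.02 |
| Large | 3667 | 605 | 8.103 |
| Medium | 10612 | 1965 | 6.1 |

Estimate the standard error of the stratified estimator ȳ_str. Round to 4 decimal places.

Var(ȳ_str) = Σₕ Wₕ²(1 − fₕ)sₕ²/nₕ with Wₕ = Nₕ/N, N = 30323.
Small: Wₕ = 0.52910332; term = 0.52910332²·(1 − 0.10440040)·12.02/1675 = 0.001799221.
Large: Wₕ = 0.12093131; term = 0.12093131²·(1 − 0.16498500)·8.103/605 = 1.635544 × 10^-4.
Medium: Wₕ = 0.34996537; term = 0.34996537²·(1 − 0.18516773)·6.1/1965 = 3.0980302 × 10^-4.
Sum = 0.0022725784.
SE = √(0.0022725784) = 0.0477.

0.0477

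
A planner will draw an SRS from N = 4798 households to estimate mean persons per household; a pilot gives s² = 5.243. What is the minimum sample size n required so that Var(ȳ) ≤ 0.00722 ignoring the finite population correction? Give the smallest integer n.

Without fpc, n₀ = s²/D = 5.243/0.00722 = 726.1773.
Rounding up, n = 727.

727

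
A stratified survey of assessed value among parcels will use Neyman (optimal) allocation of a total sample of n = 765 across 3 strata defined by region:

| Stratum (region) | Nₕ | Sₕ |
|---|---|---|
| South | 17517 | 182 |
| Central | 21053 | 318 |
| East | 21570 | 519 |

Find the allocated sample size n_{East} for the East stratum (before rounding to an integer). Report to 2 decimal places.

Neyman allocation: nₕ = n·NₕSₕ / Σⱼ NⱼSⱼ.
Σ NⱼSⱼ = 17517·182 + 21053·318 + 21570·519 = 2.1077778 × 10^7.
n_{East} = 765·21570·519 / (2.1077778 × 10^7) = 406.31.

406.31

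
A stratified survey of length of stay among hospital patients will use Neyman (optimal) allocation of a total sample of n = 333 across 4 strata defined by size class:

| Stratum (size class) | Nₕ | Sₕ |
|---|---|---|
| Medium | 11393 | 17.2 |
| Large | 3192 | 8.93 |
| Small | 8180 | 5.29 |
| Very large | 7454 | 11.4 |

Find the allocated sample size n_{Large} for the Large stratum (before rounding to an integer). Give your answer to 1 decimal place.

26.9

Neyman allocation: nₕ = n·NₕSₕ / Σⱼ NⱼSⱼ.
Σ NⱼSⱼ = 11393·17.2 + 3192·8.93 + 8180·5.29 + 7454·11.4 = 352711.96.
n_{Large} = 333·3192·8.93 / 352711.96 = 26.9.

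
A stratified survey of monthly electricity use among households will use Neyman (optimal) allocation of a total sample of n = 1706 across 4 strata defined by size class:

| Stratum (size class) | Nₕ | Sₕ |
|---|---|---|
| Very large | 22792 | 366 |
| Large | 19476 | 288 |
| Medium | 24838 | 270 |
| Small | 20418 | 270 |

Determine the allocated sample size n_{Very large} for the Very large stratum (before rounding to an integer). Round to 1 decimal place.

543.8

Neyman allocation: nₕ = n·NₕSₕ / Σⱼ NⱼSⱼ.
Σ NⱼSⱼ = 22792·366 + 19476·288 + 24838·270 + 20418·270 = 2.617008 × 10^7.
n_{Very large} = 1706·22792·366 / (2.617008 × 10^7) = 543.8.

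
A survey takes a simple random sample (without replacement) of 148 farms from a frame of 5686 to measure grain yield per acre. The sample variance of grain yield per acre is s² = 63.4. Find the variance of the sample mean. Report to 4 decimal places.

Under SRS without replacement, Var(ȳ) = (1 − f)·s²/n with f = n/N = 148/5686 = 0.02602884.
Var(ȳ) = (1 − 0.02602884)·63.4/148 = 0.97397116·0.42837838 = 0.41722818.

0.4172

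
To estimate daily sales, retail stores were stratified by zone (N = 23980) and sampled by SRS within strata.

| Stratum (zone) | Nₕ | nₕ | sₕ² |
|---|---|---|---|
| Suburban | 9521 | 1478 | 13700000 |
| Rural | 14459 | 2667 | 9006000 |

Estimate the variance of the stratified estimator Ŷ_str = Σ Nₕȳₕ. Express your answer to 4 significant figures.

1.286 × 10^12

Var(Ŷ_str) = Σₕ Nₕ²(1 − fₕ)sₕ²/nₕ.
Suburban: 9521²·(1 − 1478/9521)·13700000/1478 = 7.0981761 × 10^11.
Rural: 14459²·(1 − 2667/14459)·9006000/2667 = 5.7575094 × 10^11.
Sum = 1.2855686 × 10^12.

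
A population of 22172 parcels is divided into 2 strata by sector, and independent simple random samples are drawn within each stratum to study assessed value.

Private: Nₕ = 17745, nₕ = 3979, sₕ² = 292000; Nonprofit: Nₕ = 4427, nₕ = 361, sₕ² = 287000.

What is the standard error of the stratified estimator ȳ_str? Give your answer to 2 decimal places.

Var(ȳ_str) = Σₕ Wₕ²(1 − fₕ)sₕ²/nₕ with Wₕ = Nₕ/N, N = 22172.
Private: Wₕ = 0.80033375; term = 0.80033375²·(1 − 0.22423218)·292000/3979 = 36.465565.
Nonprofit: Wₕ = 0.19966625; term = 0.19966625²·(1 − 0.08154506)·287000/361 = 29.109976.
Sum = 65.575541.
SE = √(65.575541) = 8.10.

8.10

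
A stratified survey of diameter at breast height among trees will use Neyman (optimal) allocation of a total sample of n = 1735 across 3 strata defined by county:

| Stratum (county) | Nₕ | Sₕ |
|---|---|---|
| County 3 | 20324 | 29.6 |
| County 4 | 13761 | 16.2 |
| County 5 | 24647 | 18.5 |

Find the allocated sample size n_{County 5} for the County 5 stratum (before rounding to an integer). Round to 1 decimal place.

617.8

Neyman allocation: nₕ = n·NₕSₕ / Σⱼ NⱼSⱼ.
Σ NⱼSⱼ = 20324·29.6 + 13761·16.2 + 24647·18.5 = 1.2804881 × 10^6.
n_{County 5} = 1735·24647·18.5 / (1.2804881 × 10^6) = 617.8.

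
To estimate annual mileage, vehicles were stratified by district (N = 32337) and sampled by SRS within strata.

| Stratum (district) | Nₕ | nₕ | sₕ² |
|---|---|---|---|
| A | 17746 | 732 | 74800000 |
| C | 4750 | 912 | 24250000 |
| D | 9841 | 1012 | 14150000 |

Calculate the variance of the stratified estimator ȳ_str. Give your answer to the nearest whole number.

Var(ȳ_str) = Σₕ Wₕ²(1 − fₕ)sₕ²/nₕ with Wₕ = Nₕ/N, N = 32337.
A: Wₕ = 0.54878313; term = 0.54878313²·(1 − 0.04124873)·74800000/732 = 29505.16.
C: Wₕ = 0.14689056; term = 0.14689056²·(1 − 0.19200000)·24250000/912 = 463.57076.
D: Wₕ = 0.30432631; term = 0.30432631²·(1 − 0.10283508)·14150000/1012 = 1161.7889.
Sum = 31130.52.

31131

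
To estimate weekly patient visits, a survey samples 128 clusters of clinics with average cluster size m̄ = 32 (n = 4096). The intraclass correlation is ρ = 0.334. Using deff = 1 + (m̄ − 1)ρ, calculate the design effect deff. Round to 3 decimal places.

deff = 1 + (32 − 1)·0.334 = 1 + 10.354 = 11.354.

11.354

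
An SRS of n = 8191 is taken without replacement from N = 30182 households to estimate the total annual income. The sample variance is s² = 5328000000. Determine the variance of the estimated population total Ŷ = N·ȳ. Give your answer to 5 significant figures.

4.3174 × 10^14

Var(Ŷ) = N²·Var(ȳ) = N²·(1 − n/N)·s²/n.
f = 8191/30182 = 0.27138692; Var(ȳ) = 0.72861308·5328000000/8191 = 473940.97.
Var(Ŷ) = 30182² · 473940.97 = 4.3173801 × 10^14.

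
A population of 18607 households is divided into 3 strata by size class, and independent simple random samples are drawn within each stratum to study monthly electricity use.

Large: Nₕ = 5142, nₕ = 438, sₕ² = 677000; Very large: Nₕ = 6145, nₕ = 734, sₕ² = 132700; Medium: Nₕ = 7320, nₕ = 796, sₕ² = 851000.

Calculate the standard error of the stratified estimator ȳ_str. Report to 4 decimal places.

Var(ȳ_str) = Σₕ Wₕ²(1 − fₕ)sₕ²/nₕ with Wₕ = Nₕ/N, N = 18607.
Large: Wₕ = 0.27634761; term = 0.27634761²·(1 − 0.08518086)·677000/438 = 107.98445.
Very large: Wₕ = 0.33025206; term = 0.33025206²·(1 − 0.11944670)·132700/734 = 17.362872.
Medium: Wₕ = 0.39340033; term = 0.39340033²·(1 − 0.10874317)·851000/796 = 147.46495.
Sum = 272.81227.
SE = √(272.81227) = 16.5170.

16.5170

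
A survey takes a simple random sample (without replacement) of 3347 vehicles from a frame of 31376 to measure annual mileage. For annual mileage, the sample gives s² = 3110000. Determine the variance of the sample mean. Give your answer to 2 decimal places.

Under SRS without replacement, Var(ȳ) = (1 − f)·s²/n with f = n/N = 3347/31376 = 0.10667389.
Var(ȳ) = (1 − 0.10667389)·3110000/3347 = 0.89332611·929.19032 = 830.06997.

830.07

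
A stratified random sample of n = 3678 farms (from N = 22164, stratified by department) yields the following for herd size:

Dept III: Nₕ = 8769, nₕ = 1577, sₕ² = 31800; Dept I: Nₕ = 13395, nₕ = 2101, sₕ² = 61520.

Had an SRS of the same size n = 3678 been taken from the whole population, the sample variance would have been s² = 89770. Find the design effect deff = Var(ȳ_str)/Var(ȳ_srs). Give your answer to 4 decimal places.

0.5701

Var(ȳ_str) = Σ Wₕ²(1−fₕ)sₕ²/nₕ with Wₕ = Nₕ/22164:
  Dept III: (8769/22164)²·(1−1577/8769)·31800/1577 = 2.5888023
  Dept I: (13395/22164)²·(1−2101/13395)·61520/2101 = 9.0174656
  → Var(ȳ_str) = 11.606268.
Var(ȳ_srs) = (1 − 3678/22164)·89770/3678 = 20.357025.
deff = 11.606268 / 20.357025 = 0.5701.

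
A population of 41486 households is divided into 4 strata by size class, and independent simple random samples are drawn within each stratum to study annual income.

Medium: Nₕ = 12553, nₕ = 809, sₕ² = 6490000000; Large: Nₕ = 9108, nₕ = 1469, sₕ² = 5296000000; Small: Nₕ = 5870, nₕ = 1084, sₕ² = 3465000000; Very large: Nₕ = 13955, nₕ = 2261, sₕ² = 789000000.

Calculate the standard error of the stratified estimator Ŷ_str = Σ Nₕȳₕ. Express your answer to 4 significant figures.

Var(Ŷ_str) = Σₕ Nₕ²(1 − fₕ)sₕ²/nₕ.
Medium: 12553²·(1 − 809/12553)·6490000000/809 = 1.1826596 × 10^15.
Large: 9108²·(1 − 1469/9108)·5296000000/1469 = 2.508336 × 10^14.
Small: 5870²·(1 − 1084/5870)·3465000000/1084 = 8.980174 × 10^13.
Very large: 13955²·(1 − 2261/13955)·789000000/2261 = 5.6946806 × 10^13.
Sum = 1.5802417 × 10^15.
SE = √(1.5802417 × 10^15) = 3.975 × 10^7.

3.975 × 10^7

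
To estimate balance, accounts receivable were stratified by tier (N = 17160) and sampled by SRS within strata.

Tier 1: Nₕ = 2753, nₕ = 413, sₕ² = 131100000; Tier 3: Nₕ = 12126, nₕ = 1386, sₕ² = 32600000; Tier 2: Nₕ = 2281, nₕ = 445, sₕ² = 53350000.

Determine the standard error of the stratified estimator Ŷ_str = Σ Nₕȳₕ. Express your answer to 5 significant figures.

2.3686 × 10^6

Var(Ŷ_str) = Σₕ Nₕ²(1 − fₕ)sₕ²/nₕ.
Tier 1: 2753²·(1 − 413/2753)·131100000/413 = 2.0449124 × 10^12.
Tier 3: 12126²·(1 − 1386/12126)·32600000/1386 = 3.0632061 × 10^12.
Tier 2: 2281²·(1 − 445/2281)·53350000/445 = 5.0207937 × 10^11.
Sum = 5.6101979 × 10^12.
SE = √(5.6101979 × 10^12) = 2.3686 × 10^6.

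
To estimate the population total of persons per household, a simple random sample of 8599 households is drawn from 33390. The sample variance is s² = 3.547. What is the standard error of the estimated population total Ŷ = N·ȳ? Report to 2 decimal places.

584.33

Var(Ŷ) = N²·Var(ȳ) = N²·(1 − n/N)·s²/n.
f = 8599/33390 = 0.25753220; Var(ȳ) = 0.74246780·3.547/8599 = 3.0626041 × 10^-4.
Var(Ŷ) = 33390² · (3.0626041 × 10^-4) = 341447.31.
SE(Ŷ) = √(341447.31) = 584.33.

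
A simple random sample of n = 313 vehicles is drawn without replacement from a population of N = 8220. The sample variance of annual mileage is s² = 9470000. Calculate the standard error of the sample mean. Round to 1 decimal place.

Under SRS without replacement, Var(ȳ) = (1 − f)·s²/n with f = n/N = 313/8220 = 0.03807786.
Var(ȳ) = (1 − 0.03807786)·9470000/313 = 0.96192214·30255.591 = 29103.523.
SE(ȳ) = √(29103.523) = 170.6.

170.6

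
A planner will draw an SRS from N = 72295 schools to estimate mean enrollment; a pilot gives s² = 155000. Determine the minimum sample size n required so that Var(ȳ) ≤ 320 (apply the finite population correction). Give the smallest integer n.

482

Without fpc, n₀ = s²/D = 155000/320 = 484.3750.
With fpc, (1 − n/N)·s²/n ≤ D requires n ≥ n₀/(1 + n₀/N) = 484.3750/(1 + 484.3750/72295) = 481.1513.
Rounding up, n = 482.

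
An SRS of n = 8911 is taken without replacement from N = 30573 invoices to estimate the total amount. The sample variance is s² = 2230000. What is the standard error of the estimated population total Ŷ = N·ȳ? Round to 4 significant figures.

407100

Var(Ŷ) = N²·Var(ȳ) = N²·(1 − n/N)·s²/n.
f = 8911/30573 = 0.29146633; Var(ȳ) = 0.70853367·2230000/8911 = 177.31232.
Var(Ŷ) = 30573² · 177.31232 = 1.657353 × 10^11.
SE(Ŷ) = √(1.657353 × 10^11) = 407100.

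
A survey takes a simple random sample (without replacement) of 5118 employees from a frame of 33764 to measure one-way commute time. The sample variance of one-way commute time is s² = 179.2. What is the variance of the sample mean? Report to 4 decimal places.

Under SRS without replacement, Var(ȳ) = (1 − f)·s²/n with f = n/N = 5118/33764 = 0.15158157.
Var(ȳ) = (1 − 0.15158157)·179.2/5118 = 0.84841843·0.035013677 = 0.029706249.

0.0297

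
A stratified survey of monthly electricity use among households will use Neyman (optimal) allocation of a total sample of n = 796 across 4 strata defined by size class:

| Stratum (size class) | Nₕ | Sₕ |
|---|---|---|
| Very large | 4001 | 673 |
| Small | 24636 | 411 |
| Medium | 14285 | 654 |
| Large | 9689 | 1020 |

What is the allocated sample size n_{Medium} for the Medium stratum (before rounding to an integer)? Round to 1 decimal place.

232.1

Neyman allocation: nₕ = n·NₕSₕ / Σⱼ NⱼSⱼ.
Σ NⱼSⱼ = 4001·673 + 24636·411 + 14285·654 + 9689·1020 = 3.2043239 × 10^7.
n_{Medium} = 796·14285·654 / (3.2043239 × 10^7) = 232.1.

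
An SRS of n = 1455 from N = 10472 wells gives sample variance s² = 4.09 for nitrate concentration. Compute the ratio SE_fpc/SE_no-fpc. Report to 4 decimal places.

0.9279

f = n/N = 1455/10472 = 0.13894194.
SE_no-fpc = √(s²/n) = 0.053018832; SE_fpc = √((1−f)s²/n) = 0.049197878.
Ratio = √(1−f) = 0.92793214.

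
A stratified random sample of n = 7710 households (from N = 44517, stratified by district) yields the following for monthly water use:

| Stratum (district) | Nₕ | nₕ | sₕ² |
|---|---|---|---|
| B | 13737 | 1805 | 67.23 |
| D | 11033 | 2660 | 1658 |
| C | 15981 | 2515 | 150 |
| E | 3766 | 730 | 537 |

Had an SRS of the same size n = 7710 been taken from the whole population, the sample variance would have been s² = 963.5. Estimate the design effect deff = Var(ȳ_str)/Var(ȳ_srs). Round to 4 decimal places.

Var(ȳ_str) = Σ Wₕ²(1−fₕ)sₕ²/nₕ with Wₕ = Nₕ/44517:
  B: (13737/44517)²·(1−1805/13737)·67.23/1805 = 0.0030806281
  D: (11033/44517)²·(1−2660/11033)·1658/2660 = 0.029055331
  C: (15981/44517)²·(1−2515/15981)·150/2515 = 0.0064765549
  E: (3766/44517)²·(1−730/3766)·537/730 = 0.0042440621
  → Var(ȳ_str) = 0.042856576.
Var(ȳ_srs) = (1 − 7710/44517)·963.5/7710 = 0.10332416.
deff = 0.042856576 / 0.10332416 = 0.4148.

0.4148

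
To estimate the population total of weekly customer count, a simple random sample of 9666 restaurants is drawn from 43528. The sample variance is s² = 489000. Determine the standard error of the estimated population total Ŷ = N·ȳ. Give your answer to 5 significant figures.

273070

Var(Ŷ) = N²·Var(ȳ) = N²·(1 − n/N)·s²/n.
f = 9666/43528 = 0.22206396; Var(ȳ) = 0.77793604·489000/9666 = 39.355548.
Var(Ŷ) = 43528² · 39.355548 = 7.4566437 × 10^10.
SE(Ŷ) = √(7.4566437 × 10^10) = 273070.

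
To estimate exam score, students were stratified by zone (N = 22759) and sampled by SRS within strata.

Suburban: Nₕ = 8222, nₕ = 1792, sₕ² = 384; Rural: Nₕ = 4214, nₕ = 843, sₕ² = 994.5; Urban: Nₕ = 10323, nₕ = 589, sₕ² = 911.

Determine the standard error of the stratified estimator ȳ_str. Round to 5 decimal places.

Var(ȳ_str) = Σₕ Wₕ²(1 − fₕ)sₕ²/nₕ with Wₕ = Nₕ/N, N = 22759.
Suburban: Wₕ = 0.36126368; term = 0.36126368²·(1 − 0.21795184)·384/1792 = 0.021871336.
Rural: Wₕ = 0.18515752; term = 0.18515752²·(1 − 0.20004746)·994.5/843 = 0.032353714.
Urban: Wₕ = 0.45357880; term = 0.45357880²·(1 − 0.05705706)·911/589 = 0.30005025.
Sum = 0.3542753.
SE = √(0.3542753) = 0.59521.

0.59521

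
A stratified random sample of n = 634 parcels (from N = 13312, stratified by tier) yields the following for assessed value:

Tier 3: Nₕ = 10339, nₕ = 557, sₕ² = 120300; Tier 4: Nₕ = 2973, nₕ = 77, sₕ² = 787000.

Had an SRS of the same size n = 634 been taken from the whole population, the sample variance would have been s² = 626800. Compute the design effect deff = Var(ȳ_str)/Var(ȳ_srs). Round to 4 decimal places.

0.6583

Var(ȳ_str) = Σ Wₕ²(1−fₕ)sₕ²/nₕ with Wₕ = Nₕ/13312:
  Tier 3: (10339/13312)²·(1−557/10339)·120300/557 = 123.26223
  Tier 4: (2973/13312)²·(1−77/2973)·787000/77 = 496.58187
  → Var(ȳ_str) = 619.8441.
Var(ȳ_srs) = (1 − 634/13312)·626800/634 = 941.5582.
deff = 619.8441 / 941.5582 = 0.6583.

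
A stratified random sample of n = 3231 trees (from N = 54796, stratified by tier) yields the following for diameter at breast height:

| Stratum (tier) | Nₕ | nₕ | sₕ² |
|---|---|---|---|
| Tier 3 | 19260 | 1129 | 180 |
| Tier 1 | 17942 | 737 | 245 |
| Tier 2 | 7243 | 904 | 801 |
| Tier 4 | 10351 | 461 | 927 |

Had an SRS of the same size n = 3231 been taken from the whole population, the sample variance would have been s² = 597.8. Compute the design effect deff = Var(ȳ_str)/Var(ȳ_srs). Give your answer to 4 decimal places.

Var(ȳ_str) = Σ Wₕ²(1−fₕ)sₕ²/nₕ with Wₕ = Nₕ/54796:
  Tier 3: (19260/54796)²·(1−1129/19260)·180/1129 = 0.018542099
  Tier 1: (17942/54796)²·(1−737/17942)·245/737 = 0.034176408
  Tier 2: (7243/54796)²·(1−904/7243)·801/904 = 0.013548949
  Tier 4: (10351/54796)²·(1−461/10351)·927/461 = 0.068558246
  → Var(ȳ_str) = 0.1348257.
Var(ȳ_srs) = (1 − 3231/54796)·597.8/3231 = 0.17411056.
deff = 0.1348257 / 0.17411056 = 0.7744.

0.7744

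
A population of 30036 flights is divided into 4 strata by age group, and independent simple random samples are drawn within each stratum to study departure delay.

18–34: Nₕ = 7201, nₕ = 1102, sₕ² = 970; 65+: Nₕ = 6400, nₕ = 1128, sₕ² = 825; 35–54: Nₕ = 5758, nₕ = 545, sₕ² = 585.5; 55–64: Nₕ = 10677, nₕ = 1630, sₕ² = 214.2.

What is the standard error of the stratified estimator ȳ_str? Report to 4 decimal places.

0.3464

Var(ȳ_str) = Σₕ Wₕ²(1 − fₕ)sₕ²/nₕ with Wₕ = Nₕ/N, N = 30036.
18–34: Wₕ = 0.23974564; term = 0.23974564²·(1 − 0.15303430)·970/1102 = 0.042850648.
65+: Wₕ = 0.21307764; term = 0.21307764²·(1 − 0.17625000)·825/1128 = 0.027353697.
35–54: Wₕ = 0.19170329; term = 0.19170329²·(1 − 0.09465092)·585.5/545 = 0.035744201.
55–64: Wₕ = 0.35547343; term = 0.35547343²·(1 − 0.15266461)·214.2/1630 = 0.01407024.
Sum = 0.12001879.
SE = √(0.12001879) = 0.3464.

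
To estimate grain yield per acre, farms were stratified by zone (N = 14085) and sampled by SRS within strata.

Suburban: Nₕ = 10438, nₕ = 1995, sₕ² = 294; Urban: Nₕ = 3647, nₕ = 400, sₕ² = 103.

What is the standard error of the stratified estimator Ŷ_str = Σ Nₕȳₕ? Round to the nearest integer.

4005

Var(Ŷ_str) = Σₕ Nₕ²(1 − fₕ)sₕ²/nₕ.
Suburban: 10438²·(1 − 1995/10438)·294/1995 = 1.2987289 × 10^7.
Urban: 3647²·(1 − 400/3647)·103/400 = 3.0492658 × 10^6.
Sum = 1.6036555 × 10^7.
SE = √(1.6036555 × 10^7) = 4005.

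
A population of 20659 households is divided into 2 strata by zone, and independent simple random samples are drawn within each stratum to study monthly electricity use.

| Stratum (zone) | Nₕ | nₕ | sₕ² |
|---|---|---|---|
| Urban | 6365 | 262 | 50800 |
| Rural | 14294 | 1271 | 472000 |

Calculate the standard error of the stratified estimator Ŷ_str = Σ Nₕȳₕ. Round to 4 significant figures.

276900

Var(Ŷ_str) = Σₕ Nₕ²(1 − fₕ)sₕ²/nₕ.
Urban: 6365²·(1 − 262/6365)·50800/262 = 7.531894 × 10^9.
Rural: 14294²·(1 − 1271/14294)·472000/1271 = 6.9129158 × 10^10.
Sum = 7.6661052 × 10^10.
SE = √(7.6661052 × 10^10) = 276900.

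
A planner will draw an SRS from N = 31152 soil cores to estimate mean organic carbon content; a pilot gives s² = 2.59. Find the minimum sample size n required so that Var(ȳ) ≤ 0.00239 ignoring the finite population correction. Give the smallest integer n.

1084

Without fpc, n₀ = s²/D = 2.59/0.00239 = 1083.6820.
Rounding up, n = 1084.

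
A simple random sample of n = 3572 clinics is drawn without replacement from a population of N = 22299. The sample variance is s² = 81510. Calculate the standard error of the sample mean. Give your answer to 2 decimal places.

4.38

Under SRS without replacement, Var(ȳ) = (1 − f)·s²/n with f = n/N = 3572/22299 = 0.16018656.
Var(ȳ) = (1 − 0.16018656)·81510/3572 = 0.83981344·22.819149 = 19.163828.
SE(ȳ) = √(19.163828) = 4.38.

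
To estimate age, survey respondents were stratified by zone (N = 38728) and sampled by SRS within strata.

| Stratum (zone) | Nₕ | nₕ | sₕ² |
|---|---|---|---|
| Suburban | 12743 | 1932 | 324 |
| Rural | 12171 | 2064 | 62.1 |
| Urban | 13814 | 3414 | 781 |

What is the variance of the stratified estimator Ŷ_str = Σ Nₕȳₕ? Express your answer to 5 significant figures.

Var(Ŷ_str) = Σₕ Nₕ²(1 − fₕ)sₕ²/nₕ.
Suburban: 12743²·(1 − 1932/12743)·324/1932 = 2.3103376 × 10^7.
Rural: 12171²·(1 − 2064/12171)·62.1/2064 = 3.7010967 × 10^6.
Urban: 13814²·(1 − 3414/13814)·781/3414 = 3.2865505 × 10^7.
Sum = 5.9669978 × 10^7.

5.9670 × 10^7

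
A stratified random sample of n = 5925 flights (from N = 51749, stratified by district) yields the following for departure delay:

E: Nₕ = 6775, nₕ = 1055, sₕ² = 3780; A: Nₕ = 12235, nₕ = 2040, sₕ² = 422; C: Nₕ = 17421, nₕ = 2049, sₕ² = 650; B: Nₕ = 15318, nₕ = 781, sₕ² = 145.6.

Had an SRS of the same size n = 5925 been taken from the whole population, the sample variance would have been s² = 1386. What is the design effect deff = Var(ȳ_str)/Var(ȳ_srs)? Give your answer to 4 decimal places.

0.5248

Var(ȳ_str) = Σ Wₕ²(1−fₕ)sₕ²/nₕ with Wₕ = Nₕ/51749:
  E: (6775/51749)²·(1−1055/6775)·3780/1055 = 0.051849043
  A: (12235/51749)²·(1−2040/12235)·422/2040 = 0.0096353959
  C: (17421/51749)²·(1−2049/17421)·650/2049 = 0.031722757
  B: (15318/51749)²·(1−781/15318)·145.6/781 = 0.015501841
  → Var(ȳ_str) = 0.10870904.
Var(ȳ_srs) = (1 − 5925/51749)·1386/5925 = 0.20714092.
deff = 0.10870904 / 0.20714092 = 0.5248.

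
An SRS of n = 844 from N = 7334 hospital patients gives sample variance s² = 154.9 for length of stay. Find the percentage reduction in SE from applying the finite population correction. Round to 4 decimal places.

5.9298

f = n/N = 844/7334 = 0.11508045.
SE_no-fpc = √(s²/n) = 0.42840496; SE_fpc = √((1−f)s²/n) = 0.40300124.
Ratio = √(1−f) = 0.94070163. Reduction = 100·(1 − 0.94070163) = 5.9298%.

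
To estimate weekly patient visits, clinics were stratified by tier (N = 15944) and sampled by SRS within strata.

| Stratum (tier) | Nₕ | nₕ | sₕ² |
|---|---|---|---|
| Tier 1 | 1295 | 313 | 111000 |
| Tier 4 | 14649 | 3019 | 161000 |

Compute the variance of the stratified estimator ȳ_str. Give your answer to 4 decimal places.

Var(ȳ_str) = Σₕ Wₕ²(1 − fₕ)sₕ²/nₕ with Wₕ = Nₕ/N, N = 15944.
Tier 1: Wₕ = 0.08122178; term = 0.08122178²·(1 − 0.24169884)·111000/313 = 1.7740478.
Tier 4: Wₕ = 0.91877822; term = 0.91877822²·(1 − 0.20608915)·161000/3019 = 35.74011.
Sum = 37.514158.

37.5142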